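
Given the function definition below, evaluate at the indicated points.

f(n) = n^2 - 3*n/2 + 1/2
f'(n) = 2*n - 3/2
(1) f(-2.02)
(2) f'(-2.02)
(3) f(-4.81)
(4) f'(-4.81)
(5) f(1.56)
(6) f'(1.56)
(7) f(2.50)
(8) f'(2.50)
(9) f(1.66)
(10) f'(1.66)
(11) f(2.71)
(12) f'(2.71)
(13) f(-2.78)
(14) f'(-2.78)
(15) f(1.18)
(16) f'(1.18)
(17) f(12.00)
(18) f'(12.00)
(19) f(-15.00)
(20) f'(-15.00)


(1) = 7.61
(2) = -5.54
(3) = 30.85
(4) = -11.12
(5) = 0.59
(6) = 1.62
(7) = 3.00
(8) = 3.50
(9) = 0.77
(10) = 1.82
(11) = 3.78
(12) = 3.92
(13) = 12.40
(14) = -7.06
(15) = 0.12
(16) = 0.86
(17) = 126.50
(18) = 22.50
(19) = 248.00
(20) = -31.50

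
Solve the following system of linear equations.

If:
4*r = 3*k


Then:
k = 4*r/3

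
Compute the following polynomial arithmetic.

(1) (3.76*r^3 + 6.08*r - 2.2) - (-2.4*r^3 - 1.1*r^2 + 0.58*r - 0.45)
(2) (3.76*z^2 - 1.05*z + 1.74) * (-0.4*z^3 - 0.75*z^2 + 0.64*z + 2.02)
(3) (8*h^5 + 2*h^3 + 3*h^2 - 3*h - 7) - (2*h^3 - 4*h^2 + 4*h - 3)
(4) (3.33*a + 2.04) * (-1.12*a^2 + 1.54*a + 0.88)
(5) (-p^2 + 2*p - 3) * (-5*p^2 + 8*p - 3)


(1) = 6.16*r^3 + 1.1*r^2 + 5.5*r - 1.75
(2) = -1.504*z^5 - 2.4*z^4 + 2.4979*z^3 + 5.6182*z^2 - 1.0074*z + 3.5148
(3) = 8*h^5 + 7*h^2 - 7*h - 4
(4) = -3.7296*a^3 + 2.8434*a^2 + 6.072*a + 1.7952
(5) = 5*p^4 - 18*p^3 + 34*p^2 - 30*p + 9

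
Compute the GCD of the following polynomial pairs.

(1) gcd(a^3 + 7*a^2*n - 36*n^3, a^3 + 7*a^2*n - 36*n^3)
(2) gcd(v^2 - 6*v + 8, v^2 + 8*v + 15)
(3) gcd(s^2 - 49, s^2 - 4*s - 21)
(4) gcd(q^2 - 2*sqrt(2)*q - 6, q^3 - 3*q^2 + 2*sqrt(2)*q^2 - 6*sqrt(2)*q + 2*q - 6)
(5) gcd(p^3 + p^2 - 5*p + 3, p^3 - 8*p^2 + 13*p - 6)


(1) = a^3 + 7*a^2*n - 36*n^3
(2) = gcd((v - 4)*(v - 2), (v + 3)*(v + 5)) = 1
(3) = s - 7
(4) = gcd((q - 3*sqrt(2))*(q + sqrt(2)), (q - 3)*(q + sqrt(2))^2) = q + sqrt(2)
(5) = gcd((p - 1)^2*(p + 3), (p - 6)*(p - 1)^2) = p^2 - 2*p + 1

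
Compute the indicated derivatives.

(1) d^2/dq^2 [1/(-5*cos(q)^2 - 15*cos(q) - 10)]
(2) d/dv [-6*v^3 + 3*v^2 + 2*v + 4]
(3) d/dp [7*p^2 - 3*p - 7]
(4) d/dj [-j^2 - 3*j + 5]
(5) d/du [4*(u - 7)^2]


(1) = (4*sin(q)^4 - 3*sin(q)^2 - 69*cos(q)/4 + 9*cos(3*q)/4 - 15)/(5*(cos(q) + 1)^3*(cos(q) + 2)^3)
(2) = -18*v^2 + 6*v + 2
(3) = 14*p - 3
(4) = -2*j - 3
(5) = 8*u - 56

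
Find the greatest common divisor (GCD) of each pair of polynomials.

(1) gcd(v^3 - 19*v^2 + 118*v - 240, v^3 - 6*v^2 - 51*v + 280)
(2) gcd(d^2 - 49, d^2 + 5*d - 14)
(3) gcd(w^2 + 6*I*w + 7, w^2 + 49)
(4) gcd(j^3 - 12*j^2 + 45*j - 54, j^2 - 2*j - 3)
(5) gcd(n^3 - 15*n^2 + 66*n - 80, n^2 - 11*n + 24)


(1) = gcd((v - 8)*(v - 6)*(v - 5), (v - 8)*(v - 5)*(v + 7)) = v^2 - 13*v + 40
(2) = d + 7
(3) = gcd((w - I)*(w + 7*I), (w - 7*I)*(w + 7*I)) = w + 7*I
(4) = j - 3
(5) = gcd((n - 8)*(n - 5)*(n - 2), (n - 8)*(n - 3)) = n - 8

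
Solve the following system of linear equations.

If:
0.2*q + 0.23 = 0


Then:
q = -1.15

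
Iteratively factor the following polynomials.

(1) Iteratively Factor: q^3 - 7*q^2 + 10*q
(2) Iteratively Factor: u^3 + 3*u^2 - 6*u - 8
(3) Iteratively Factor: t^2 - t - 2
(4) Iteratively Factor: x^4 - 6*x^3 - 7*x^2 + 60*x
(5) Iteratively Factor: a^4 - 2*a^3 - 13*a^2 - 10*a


(1) = (q - 2)*(q^2 - 5*q) = (q - 5)*(q - 2)*(q)
(2) = (u + 1)*(u^2 + 2*u - 8) = (u - 2)*(u + 1)*(u + 4)
(3) = (t - 2)*(t + 1)
(4) = (x)*(x^3 - 6*x^2 - 7*x + 60) = x*(x - 4)*(x^2 - 2*x - 15) = x*(x - 4)*(x + 3)*(x - 5)
(5) = (a - 5)*(a^3 + 3*a^2 + 2*a) = a*(a - 5)*(a^2 + 3*a + 2) = a*(a - 5)*(a + 1)*(a + 2)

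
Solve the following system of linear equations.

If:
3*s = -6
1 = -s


Then:
No Solution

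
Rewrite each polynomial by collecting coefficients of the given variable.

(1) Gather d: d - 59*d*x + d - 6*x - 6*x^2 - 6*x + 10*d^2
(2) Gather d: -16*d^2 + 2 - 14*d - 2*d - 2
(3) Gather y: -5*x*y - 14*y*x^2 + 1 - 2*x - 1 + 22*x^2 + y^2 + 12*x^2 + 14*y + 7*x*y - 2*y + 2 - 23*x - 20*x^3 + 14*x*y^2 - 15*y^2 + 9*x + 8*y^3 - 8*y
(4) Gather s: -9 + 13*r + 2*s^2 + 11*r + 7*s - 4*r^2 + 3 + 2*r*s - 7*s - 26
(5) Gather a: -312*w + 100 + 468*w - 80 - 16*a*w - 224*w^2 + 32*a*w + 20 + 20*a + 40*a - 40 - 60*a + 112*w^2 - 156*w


(1) = 10*d^2 + d*(2 - 59*x) - 6*x^2 - 12*x
(2) = -16*d^2 - 16*d
(3) = -20*x^3 + 34*x^2 - 16*x + 8*y^3 + y^2*(14*x - 14) + y*(-14*x^2 + 2*x + 4) + 2
(4) = -4*r^2 + 2*r*s + 24*r + 2*s^2 - 32
(5) = 16*a*w - 112*w^2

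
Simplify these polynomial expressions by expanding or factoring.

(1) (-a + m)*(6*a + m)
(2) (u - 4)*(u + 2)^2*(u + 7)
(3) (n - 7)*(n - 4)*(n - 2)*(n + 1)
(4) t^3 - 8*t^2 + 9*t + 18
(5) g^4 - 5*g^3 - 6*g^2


(1) = -6*a^2 + 5*a*m + m^2
(2) = u^4 + 7*u^3 - 12*u^2 - 100*u - 112
(3) = n^4 - 12*n^3 + 37*n^2 - 6*n - 56
(4) = (t - 6)*(t - 3)*(t + 1)
(5) = g^2*(g - 6)*(g + 1)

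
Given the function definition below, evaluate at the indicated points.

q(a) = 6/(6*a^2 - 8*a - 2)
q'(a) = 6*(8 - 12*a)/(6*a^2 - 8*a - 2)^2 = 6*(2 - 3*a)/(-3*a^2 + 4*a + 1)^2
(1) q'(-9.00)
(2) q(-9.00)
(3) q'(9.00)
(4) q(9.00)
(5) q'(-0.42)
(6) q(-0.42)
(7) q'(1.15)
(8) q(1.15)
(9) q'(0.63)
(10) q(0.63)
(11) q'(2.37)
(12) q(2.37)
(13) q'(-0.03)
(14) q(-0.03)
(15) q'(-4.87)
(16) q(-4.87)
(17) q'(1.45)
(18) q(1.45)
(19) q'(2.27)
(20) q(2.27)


(1) = 0.00
(2) = 0.01
(3) = -0.00
(4) = 0.01
(5) = 13.38
(6) = 2.48
(7) = -3.26
(8) = -1.84
(9) = 0.12
(10) = -1.29
(11) = -0.76
(12) = 0.47
(13) = 16.29
(14) = -3.42
(15) = 0.01
(16) = 0.03
(17) = -58.13
(18) = -6.09
(19) = -1.00
(20) = 0.56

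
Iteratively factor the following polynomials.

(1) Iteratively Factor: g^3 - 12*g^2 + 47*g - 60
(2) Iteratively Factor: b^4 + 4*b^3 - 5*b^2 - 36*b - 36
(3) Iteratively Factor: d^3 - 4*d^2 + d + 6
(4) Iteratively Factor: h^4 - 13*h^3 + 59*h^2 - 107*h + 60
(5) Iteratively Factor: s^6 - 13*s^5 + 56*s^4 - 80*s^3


(1) = (g - 5)*(g^2 - 7*g + 12) = (g - 5)*(g - 3)*(g - 4)
(2) = (b + 3)*(b^3 + b^2 - 8*b - 12) = (b + 2)*(b + 3)*(b^2 - b - 6) = (b - 3)*(b + 2)*(b + 3)*(b + 2)
(3) = (d - 2)*(d^2 - 2*d - 3) = (d - 2)*(d + 1)*(d - 3)
(4) = (h - 1)*(h^3 - 12*h^2 + 47*h - 60) = (h - 5)*(h - 1)*(h^2 - 7*h + 12) = (h - 5)*(h - 4)*(h - 1)*(h - 3)
(5) = (s)*(s^5 - 13*s^4 + 56*s^3 - 80*s^2) = s^2*(s^4 - 13*s^3 + 56*s^2 - 80*s) = s^2*(s - 4)*(s^3 - 9*s^2 + 20*s) = s^2*(s - 4)^2*(s^2 - 5*s) = s^3*(s - 4)^2*(s - 5)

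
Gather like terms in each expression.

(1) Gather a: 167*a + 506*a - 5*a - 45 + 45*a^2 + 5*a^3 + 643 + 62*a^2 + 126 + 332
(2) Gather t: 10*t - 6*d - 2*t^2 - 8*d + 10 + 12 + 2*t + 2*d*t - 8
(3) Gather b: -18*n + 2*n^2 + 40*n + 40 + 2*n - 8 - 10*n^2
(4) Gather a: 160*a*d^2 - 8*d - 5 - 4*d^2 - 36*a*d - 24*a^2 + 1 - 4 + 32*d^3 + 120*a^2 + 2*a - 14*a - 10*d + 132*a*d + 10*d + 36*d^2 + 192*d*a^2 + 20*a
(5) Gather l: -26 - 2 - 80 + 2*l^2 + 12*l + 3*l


(1) = 5*a^3 + 107*a^2 + 668*a + 1056
(2) = -14*d - 2*t^2 + t*(2*d + 12) + 14
(3) = -8*n^2 + 24*n + 32
(4) = a^2*(192*d + 96) + a*(160*d^2 + 96*d + 8) + 32*d^3 + 32*d^2 - 8*d - 8
(5) = 2*l^2 + 15*l - 108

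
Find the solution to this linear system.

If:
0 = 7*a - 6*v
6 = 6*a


Then:
a = 1
v = 7/6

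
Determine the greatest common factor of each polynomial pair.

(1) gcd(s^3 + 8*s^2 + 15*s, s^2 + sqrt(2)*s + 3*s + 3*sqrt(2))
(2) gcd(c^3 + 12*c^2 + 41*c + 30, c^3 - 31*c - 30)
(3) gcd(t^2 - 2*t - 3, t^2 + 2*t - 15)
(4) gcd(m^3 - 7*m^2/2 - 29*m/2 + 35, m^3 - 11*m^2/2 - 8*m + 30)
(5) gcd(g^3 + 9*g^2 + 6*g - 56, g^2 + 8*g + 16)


(1) = s + 3
(2) = gcd((c + 1)*(c + 5)*(c + 6), (c - 6)*(c + 1)*(c + 5)) = c^2 + 6*c + 5
(3) = gcd((t - 3)*(t + 1), (t - 3)*(t + 5)) = t - 3
(4) = m - 2
(5) = g + 4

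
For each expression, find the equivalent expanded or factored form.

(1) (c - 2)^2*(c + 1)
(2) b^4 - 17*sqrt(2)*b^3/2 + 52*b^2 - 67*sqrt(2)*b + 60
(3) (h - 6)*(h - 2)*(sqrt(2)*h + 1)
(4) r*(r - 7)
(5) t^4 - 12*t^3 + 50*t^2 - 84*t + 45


(1) = c^3 - 3*c^2 + 4
(2) = (b - 3*sqrt(2))*(b - 5*sqrt(2)/2)*(b - 2*sqrt(2))*(b - sqrt(2))
(3) = sqrt(2)*h^3 - 8*sqrt(2)*h^2 + h^2 - 8*h + 12*sqrt(2)*h + 12
(4) = r^2 - 7*r
(5) = (t - 5)*(t - 3)^2*(t - 1)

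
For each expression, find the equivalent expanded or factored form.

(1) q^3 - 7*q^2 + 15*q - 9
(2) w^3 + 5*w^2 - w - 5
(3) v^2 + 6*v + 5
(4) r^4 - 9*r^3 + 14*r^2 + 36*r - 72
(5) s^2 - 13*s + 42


(1) = (q - 3)^2*(q - 1)
(2) = (w - 1)*(w + 1)*(w + 5)
(3) = (v + 1)*(v + 5)
(4) = (r - 6)*(r - 3)*(r - 2)*(r + 2)
(5) = (s - 7)*(s - 6)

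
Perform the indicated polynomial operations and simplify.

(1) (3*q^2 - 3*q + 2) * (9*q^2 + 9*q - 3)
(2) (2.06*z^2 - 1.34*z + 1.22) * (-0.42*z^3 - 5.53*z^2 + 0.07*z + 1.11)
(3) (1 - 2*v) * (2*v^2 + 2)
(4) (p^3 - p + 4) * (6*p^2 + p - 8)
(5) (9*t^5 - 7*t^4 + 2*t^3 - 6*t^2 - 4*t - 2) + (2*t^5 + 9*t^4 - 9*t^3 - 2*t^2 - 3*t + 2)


(1) = 27*q^4 - 18*q^2 + 27*q - 6
(2) = -0.8652*z^5 - 10.829*z^4 + 7.042*z^3 - 4.5538*z^2 - 1.402*z + 1.3542
(3) = -4*v^3 + 2*v^2 - 4*v + 2
(4) = 6*p^5 + p^4 - 14*p^3 + 23*p^2 + 12*p - 32
(5) = 11*t^5 + 2*t^4 - 7*t^3 - 8*t^2 - 7*t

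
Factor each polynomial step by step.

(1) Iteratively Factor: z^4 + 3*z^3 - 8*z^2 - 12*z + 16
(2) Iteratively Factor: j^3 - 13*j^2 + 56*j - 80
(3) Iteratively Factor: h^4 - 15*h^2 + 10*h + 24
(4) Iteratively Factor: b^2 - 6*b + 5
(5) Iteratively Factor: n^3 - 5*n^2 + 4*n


(1) = (z + 2)*(z^3 + z^2 - 10*z + 8) = (z - 1)*(z + 2)*(z^2 + 2*z - 8) = (z - 2)*(z - 1)*(z + 2)*(z + 4)
(2) = (j - 4)*(j^2 - 9*j + 20) = (j - 4)^2*(j - 5)
(3) = (h + 1)*(h^3 - h^2 - 14*h + 24) = (h + 1)*(h + 4)*(h^2 - 5*h + 6) = (h - 2)*(h + 1)*(h + 4)*(h - 3)
(4) = (b - 1)*(b - 5)
(5) = (n - 1)*(n^2 - 4*n) = n*(n - 1)*(n - 4)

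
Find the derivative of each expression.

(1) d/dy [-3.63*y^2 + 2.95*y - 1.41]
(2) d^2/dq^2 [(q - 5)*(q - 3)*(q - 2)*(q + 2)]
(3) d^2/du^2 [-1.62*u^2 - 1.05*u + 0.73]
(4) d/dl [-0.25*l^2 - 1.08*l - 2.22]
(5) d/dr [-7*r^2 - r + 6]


(1) = 2.95 - 7.26*y
(2) = 12*q^2 - 48*q + 22
(3) = -3.24000000000000
(4) = -0.5*l - 1.08
(5) = -14*r - 1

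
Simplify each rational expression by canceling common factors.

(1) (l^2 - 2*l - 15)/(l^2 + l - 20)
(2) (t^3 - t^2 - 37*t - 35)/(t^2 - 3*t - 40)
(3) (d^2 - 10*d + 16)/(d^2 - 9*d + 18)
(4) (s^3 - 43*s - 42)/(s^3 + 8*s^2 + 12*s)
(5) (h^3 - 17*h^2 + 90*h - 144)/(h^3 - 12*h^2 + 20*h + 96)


(1) = (l^2 - 2*l - 15)/(l^2 + l - 20)
(2) = (t^2 - 6*t - 7)/(t - 8)
(3) = (d^2 - 10*d + 16)/(d^2 - 9*d + 18)
(4) = (s^2 - 6*s - 7)/(s^2 + 2*s)
(5) = (h - 3)/(h + 2)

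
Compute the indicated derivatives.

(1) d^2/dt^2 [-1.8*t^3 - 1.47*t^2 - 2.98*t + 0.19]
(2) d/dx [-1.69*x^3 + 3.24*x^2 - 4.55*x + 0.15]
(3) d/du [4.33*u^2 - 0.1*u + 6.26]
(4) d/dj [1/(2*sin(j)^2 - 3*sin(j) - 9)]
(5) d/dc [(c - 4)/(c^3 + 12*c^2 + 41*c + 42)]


(1) = -10.8*t - 2.94
(2) = -5.07*x^2 + 6.48*x - 4.55
(3) = 8.66*u - 0.1
(4) = (3 - 4*sin(j))*cos(j)/(3*sin(j) + cos(2*j) + 8)^2
(5) = 2*(-c^3 + 48*c + 103)/(c^6 + 24*c^5 + 226*c^4 + 1068*c^3 + 2689*c^2 + 3444*c + 1764)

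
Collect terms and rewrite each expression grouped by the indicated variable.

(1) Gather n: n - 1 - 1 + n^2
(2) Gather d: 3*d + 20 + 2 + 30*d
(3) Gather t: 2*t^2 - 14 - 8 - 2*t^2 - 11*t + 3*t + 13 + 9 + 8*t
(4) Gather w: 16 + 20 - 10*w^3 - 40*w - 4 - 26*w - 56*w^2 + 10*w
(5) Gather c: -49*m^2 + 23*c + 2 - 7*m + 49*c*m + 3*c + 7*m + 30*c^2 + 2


(1) = n^2 + n - 2
(2) = 33*d + 22
(3) = 0
(4) = -10*w^3 - 56*w^2 - 56*w + 32
(5) = 30*c^2 + c*(49*m + 26) - 49*m^2 + 4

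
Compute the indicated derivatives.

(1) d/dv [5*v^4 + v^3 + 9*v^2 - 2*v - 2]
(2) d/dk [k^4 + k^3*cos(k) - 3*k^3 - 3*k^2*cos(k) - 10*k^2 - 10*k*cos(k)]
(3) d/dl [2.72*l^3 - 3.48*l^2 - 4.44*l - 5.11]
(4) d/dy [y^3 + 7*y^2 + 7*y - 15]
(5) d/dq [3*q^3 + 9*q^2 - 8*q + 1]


(1) = 20*v^3 + 3*v^2 + 18*v - 2
(2) = -k^3*sin(k) + 4*k^3 + 3*sqrt(2)*k^2*sin(k + pi/4) - 9*k^2 + 10*k*sin(k) - 6*k*cos(k) - 20*k - 10*cos(k)
(3) = 8.16*l^2 - 6.96*l - 4.44
(4) = 3*y^2 + 14*y + 7
(5) = 9*q^2 + 18*q - 8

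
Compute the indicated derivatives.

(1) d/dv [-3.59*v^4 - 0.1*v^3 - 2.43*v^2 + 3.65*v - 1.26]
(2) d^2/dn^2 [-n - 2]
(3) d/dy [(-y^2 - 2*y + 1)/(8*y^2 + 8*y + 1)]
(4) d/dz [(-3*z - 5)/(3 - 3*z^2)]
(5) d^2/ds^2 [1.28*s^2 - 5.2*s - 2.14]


(1) = -14.36*v^3 - 0.3*v^2 - 4.86*v + 3.65
(2) = 0
(3) = 2*(4*y^2 - 9*y - 5)/(64*y^4 + 128*y^3 + 80*y^2 + 16*y + 1)
(4) = (z^2 - 2*z*(3*z + 5)/3 - 1)/(z^2 - 1)^2
(5) = 2.56000000000000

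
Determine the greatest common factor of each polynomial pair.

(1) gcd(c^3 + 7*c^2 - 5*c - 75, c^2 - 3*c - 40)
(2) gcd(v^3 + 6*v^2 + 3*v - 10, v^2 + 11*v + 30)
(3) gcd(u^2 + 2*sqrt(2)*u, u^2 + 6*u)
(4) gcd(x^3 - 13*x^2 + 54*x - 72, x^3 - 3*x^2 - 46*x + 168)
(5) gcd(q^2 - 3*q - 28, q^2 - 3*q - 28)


(1) = gcd((c - 3)*(c + 5)^2, (c - 8)*(c + 5)) = c + 5
(2) = v + 5
(3) = gcd(u*(u + 2*sqrt(2)), u*(u + 6)) = u
(4) = gcd((x - 6)*(x - 4)*(x - 3), (x - 6)*(x - 4)*(x + 7)) = x^2 - 10*x + 24
(5) = q^2 - 3*q - 28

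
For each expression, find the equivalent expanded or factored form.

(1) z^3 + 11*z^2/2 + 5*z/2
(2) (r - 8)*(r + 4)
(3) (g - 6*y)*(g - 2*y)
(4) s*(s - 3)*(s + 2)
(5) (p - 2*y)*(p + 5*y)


(1) = z*(z + 1/2)*(z + 5)
(2) = r^2 - 4*r - 32
(3) = g^2 - 8*g*y + 12*y^2
(4) = s^3 - s^2 - 6*s
(5) = p^2 + 3*p*y - 10*y^2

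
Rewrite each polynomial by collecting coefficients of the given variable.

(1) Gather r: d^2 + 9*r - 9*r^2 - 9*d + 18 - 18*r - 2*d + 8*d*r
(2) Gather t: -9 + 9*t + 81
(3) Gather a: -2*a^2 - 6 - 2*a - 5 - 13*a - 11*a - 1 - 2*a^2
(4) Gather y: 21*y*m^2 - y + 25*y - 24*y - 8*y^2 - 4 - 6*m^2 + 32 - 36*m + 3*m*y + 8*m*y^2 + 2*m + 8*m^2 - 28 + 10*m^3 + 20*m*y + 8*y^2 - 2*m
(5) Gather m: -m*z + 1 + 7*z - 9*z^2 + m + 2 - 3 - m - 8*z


(1) = d^2 - 11*d - 9*r^2 + r*(8*d - 9) + 18
(2) = 9*t + 72
(3) = -4*a^2 - 26*a - 12
(4) = 10*m^3 + 2*m^2 + 8*m*y^2 - 36*m + y*(21*m^2 + 23*m)
(5) = -m*z - 9*z^2 - z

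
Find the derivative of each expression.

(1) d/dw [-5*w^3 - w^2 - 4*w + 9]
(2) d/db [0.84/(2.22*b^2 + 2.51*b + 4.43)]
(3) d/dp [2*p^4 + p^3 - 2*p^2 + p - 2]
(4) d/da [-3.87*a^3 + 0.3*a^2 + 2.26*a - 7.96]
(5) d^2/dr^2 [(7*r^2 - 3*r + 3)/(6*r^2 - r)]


(1) = -15*w^2 - 2*w - 4
(2) = (-3.7296*b - 2.1084)/(2.22*b^2 + 2.51*b + 4.43)^2
(3) = 8*p^3 + 3*p^2 - 4*p + 1
(4) = -11.61*a^2 + 0.6*a + 2.26
(5) = 6*(-22*r^3 + 108*r^2 - 18*r + 1)/(r^3*(216*r^3 - 108*r^2 + 18*r - 1))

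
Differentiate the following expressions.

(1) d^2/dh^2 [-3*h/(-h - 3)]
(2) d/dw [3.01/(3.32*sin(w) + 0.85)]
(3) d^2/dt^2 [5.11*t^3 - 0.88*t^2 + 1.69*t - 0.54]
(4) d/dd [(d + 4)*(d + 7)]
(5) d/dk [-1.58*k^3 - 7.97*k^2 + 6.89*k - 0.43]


(1) = -18/(h + 3)^3
(2) = -9.9932*cos(w)/(3.32*sin(w) + 0.85)^2
(3) = 30.66*t - 1.76
(4) = 2*d + 11
(5) = -4.74*k^2 - 15.94*k + 6.89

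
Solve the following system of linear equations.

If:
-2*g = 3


Then:
g = -3/2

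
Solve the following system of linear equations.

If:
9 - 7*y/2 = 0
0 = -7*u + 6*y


Then:
u = 108/49
y = 18/7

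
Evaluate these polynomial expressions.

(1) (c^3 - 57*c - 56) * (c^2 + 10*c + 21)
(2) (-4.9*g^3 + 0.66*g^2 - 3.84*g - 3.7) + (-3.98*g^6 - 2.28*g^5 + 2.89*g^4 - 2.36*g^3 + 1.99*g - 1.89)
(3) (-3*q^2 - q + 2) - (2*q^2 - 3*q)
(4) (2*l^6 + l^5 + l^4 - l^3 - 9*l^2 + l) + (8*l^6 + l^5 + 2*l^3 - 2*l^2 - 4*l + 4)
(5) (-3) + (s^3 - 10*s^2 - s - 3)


(1) = c^5 + 10*c^4 - 36*c^3 - 626*c^2 - 1757*c - 1176
(2) = -3.98*g^6 - 2.28*g^5 + 2.89*g^4 - 7.26*g^3 + 0.66*g^2 - 1.85*g - 5.59
(3) = -5*q^2 + 2*q + 2
(4) = 10*l^6 + 2*l^5 + l^4 + l^3 - 11*l^2 - 3*l + 4
(5) = s^3 - 10*s^2 - s - 6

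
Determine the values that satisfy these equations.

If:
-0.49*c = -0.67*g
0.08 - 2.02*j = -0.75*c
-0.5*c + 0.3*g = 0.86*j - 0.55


Then:
c = 0.86
g = 0.63
j = 0.36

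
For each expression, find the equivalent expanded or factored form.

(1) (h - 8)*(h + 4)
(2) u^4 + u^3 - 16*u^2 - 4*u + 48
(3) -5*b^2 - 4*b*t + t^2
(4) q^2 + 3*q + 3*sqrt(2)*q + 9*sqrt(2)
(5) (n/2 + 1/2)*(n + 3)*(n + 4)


(1) = h^2 - 4*h - 32
(2) = (u - 3)*(u - 2)*(u + 2)*(u + 4)
(3) = (-5*b + t)*(b + t)
(4) = (q + 3)*(q + 3*sqrt(2))
(5) = n^3/2 + 4*n^2 + 19*n/2 + 6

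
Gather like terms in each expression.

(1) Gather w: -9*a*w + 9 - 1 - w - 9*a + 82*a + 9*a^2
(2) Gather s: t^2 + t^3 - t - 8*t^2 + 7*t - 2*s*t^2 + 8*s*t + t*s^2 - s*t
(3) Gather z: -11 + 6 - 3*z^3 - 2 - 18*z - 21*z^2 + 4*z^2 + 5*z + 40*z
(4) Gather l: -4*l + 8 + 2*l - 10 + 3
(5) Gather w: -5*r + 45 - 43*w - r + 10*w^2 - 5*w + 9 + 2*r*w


(1) = 9*a^2 + 73*a + w*(-9*a - 1) + 8
(2) = s^2*t + s*(-2*t^2 + 7*t) + t^3 - 7*t^2 + 6*t
(3) = -3*z^3 - 17*z^2 + 27*z - 7
(4) = 1 - 2*l
(5) = -6*r + 10*w^2 + w*(2*r - 48) + 54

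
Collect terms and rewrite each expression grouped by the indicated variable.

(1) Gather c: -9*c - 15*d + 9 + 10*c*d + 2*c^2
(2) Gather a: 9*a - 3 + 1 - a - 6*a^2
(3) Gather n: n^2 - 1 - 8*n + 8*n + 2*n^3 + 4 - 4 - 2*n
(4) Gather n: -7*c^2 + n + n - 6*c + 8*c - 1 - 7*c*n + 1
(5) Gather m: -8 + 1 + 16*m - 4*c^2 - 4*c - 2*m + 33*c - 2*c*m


(1) = 2*c^2 + c*(10*d - 9) - 15*d + 9
(2) = -6*a^2 + 8*a - 2
(3) = 2*n^3 + n^2 - 2*n - 1
(4) = -7*c^2 + 2*c + n*(2 - 7*c)
(5) = -4*c^2 + 29*c + m*(14 - 2*c) - 7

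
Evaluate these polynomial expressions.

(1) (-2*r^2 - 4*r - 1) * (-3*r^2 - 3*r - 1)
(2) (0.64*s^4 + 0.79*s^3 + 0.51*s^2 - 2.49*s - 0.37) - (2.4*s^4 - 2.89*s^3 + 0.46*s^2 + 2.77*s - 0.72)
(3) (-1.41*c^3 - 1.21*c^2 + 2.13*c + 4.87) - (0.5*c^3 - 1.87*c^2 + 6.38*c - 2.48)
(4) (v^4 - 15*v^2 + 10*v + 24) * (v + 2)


(1) = 6*r^4 + 18*r^3 + 17*r^2 + 7*r + 1
(2) = -1.76*s^4 + 3.68*s^3 + 0.05*s^2 - 5.26*s + 0.35
(3) = -1.91*c^3 + 0.66*c^2 - 4.25*c + 7.35
(4) = v^5 + 2*v^4 - 15*v^3 - 20*v^2 + 44*v + 48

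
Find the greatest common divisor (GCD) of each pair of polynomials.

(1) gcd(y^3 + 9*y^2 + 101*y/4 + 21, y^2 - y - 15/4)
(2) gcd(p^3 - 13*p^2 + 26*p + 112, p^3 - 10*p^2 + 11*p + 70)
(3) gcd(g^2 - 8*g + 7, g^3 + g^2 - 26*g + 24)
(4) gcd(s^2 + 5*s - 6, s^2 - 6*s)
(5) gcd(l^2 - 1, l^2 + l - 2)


(1) = y + 3/2
(2) = gcd((p - 8)*(p - 7)*(p + 2), (p - 7)*(p - 5)*(p + 2)) = p^2 - 5*p - 14
(3) = g - 1
(4) = 1
(5) = l - 1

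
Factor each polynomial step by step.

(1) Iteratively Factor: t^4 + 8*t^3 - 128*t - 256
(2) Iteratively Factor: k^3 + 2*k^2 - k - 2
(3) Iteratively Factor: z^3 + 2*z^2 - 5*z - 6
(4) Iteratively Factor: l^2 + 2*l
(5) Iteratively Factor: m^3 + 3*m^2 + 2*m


(1) = (t + 4)*(t^3 + 4*t^2 - 16*t - 64) = (t - 4)*(t + 4)*(t^2 + 8*t + 16) = (t - 4)*(t + 4)^2*(t + 4)
(2) = (k - 1)*(k^2 + 3*k + 2) = (k - 1)*(k + 1)*(k + 2)
(3) = (z - 2)*(z^2 + 4*z + 3) = (z - 2)*(z + 1)*(z + 3)
(4) = (l + 2)*(l)
(5) = (m)*(m^2 + 3*m + 2) = m*(m + 2)*(m + 1)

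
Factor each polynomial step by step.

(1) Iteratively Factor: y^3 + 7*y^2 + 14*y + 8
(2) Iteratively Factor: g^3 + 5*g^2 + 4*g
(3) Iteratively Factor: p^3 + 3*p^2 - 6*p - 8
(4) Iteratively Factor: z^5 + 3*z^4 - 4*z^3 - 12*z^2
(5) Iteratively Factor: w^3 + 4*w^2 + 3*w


(1) = (y + 4)*(y^2 + 3*y + 2) = (y + 2)*(y + 4)*(y + 1)
(2) = (g)*(g^2 + 5*g + 4) = g*(g + 4)*(g + 1)
(3) = (p - 2)*(p^2 + 5*p + 4) = (p - 2)*(p + 4)*(p + 1)
(4) = (z + 2)*(z^4 + z^3 - 6*z^2) = z*(z + 2)*(z^3 + z^2 - 6*z) = z*(z - 2)*(z + 2)*(z^2 + 3*z) = z^2*(z - 2)*(z + 2)*(z + 3)
(5) = (w)*(w^2 + 4*w + 3) = w*(w + 3)*(w + 1)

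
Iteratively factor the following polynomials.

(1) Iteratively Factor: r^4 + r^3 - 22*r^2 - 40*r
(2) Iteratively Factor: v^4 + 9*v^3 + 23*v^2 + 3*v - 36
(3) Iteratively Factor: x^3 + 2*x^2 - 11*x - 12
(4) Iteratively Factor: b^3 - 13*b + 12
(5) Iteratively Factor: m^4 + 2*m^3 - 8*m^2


(1) = (r - 5)*(r^3 + 6*r^2 + 8*r) = r*(r - 5)*(r^2 + 6*r + 8) = r*(r - 5)*(r + 4)*(r + 2)
(2) = (v + 3)*(v^3 + 6*v^2 + 5*v - 12) = (v + 3)*(v + 4)*(v^2 + 2*v - 3) = (v + 3)^2*(v + 4)*(v - 1)
(3) = (x + 4)*(x^2 - 2*x - 3) = (x + 1)*(x + 4)*(x - 3)
(4) = (b - 3)*(b^2 + 3*b - 4) = (b - 3)*(b + 4)*(b - 1)
(5) = (m - 2)*(m^3 + 4*m^2) = (m - 2)*(m + 4)*(m^2) = m*(m - 2)*(m + 4)*(m)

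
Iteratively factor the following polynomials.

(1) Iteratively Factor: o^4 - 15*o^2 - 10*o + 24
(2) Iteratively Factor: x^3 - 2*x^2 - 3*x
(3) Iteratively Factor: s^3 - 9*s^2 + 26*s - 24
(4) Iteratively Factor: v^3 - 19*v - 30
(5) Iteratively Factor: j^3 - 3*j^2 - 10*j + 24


(1) = (o - 1)*(o^3 + o^2 - 14*o - 24) = (o - 1)*(o + 2)*(o^2 - o - 12) = (o - 4)*(o - 1)*(o + 2)*(o + 3)
(2) = (x - 3)*(x^2 + x) = (x - 3)*(x + 1)*(x)
(3) = (s - 4)*(s^2 - 5*s + 6) = (s - 4)*(s - 3)*(s - 2)
(4) = (v + 3)*(v^2 - 3*v - 10) = (v - 5)*(v + 3)*(v + 2)
(5) = (j + 3)*(j^2 - 6*j + 8) = (j - 4)*(j + 3)*(j - 2)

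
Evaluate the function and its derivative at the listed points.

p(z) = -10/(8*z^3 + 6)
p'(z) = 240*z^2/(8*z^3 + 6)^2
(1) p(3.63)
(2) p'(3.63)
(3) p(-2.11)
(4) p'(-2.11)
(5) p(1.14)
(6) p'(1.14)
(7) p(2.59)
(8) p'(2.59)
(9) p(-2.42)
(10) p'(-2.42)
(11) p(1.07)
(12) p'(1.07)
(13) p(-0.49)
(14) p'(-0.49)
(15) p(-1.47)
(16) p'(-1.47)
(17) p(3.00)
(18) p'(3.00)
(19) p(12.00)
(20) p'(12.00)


(1) = -0.03
(2) = 0.02
(3) = 0.14
(4) = 0.22
(5) = -0.56
(6) = 0.98
(7) = -0.07
(8) = 0.08
(9) = 0.09
(10) = 0.12
(11) = -0.63
(12) = 1.10
(13) = -1.98
(14) = 2.25
(15) = 0.52
(16) = 1.38
(17) = -0.05
(18) = 0.04
(19) = -0.00
(20) = 0.00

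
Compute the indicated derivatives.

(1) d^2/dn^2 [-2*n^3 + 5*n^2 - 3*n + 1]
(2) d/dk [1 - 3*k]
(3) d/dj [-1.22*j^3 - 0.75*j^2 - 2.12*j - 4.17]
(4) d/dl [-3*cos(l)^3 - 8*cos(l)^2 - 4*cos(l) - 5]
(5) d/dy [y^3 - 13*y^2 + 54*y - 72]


(1) = 10 - 12*n
(2) = -3
(3) = -3.66*j^2 - 1.5*j - 2.12
(4) = (9*cos(l)^2 + 16*cos(l) + 4)*sin(l)
(5) = 3*y^2 - 26*y + 54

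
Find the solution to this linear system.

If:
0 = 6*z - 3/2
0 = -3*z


Then:
No Solution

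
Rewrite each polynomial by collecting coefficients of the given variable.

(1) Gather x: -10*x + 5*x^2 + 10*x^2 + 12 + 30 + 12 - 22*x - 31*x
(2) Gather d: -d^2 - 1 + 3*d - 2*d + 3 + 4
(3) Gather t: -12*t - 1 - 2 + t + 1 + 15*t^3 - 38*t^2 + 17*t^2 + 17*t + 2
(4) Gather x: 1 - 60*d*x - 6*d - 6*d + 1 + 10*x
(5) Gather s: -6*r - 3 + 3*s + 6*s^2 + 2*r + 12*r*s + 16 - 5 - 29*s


(1) = 15*x^2 - 63*x + 54
(2) = -d^2 + d + 6
(3) = 15*t^3 - 21*t^2 + 6*t
(4) = -12*d + x*(10 - 60*d) + 2
(5) = -4*r + 6*s^2 + s*(12*r - 26) + 8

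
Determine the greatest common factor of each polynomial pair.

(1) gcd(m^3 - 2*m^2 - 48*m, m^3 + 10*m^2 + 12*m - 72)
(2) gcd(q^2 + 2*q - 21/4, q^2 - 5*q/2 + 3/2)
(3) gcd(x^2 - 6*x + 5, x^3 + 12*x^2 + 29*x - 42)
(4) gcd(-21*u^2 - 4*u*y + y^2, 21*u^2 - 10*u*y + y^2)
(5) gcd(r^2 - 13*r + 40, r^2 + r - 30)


(1) = gcd(m*(m - 8)*(m + 6), (m - 2)*(m + 6)^2) = m + 6
(2) = gcd((q - 3/2)*(q + 7/2), (q - 3/2)*(q - 1)) = q - 3/2
(3) = x - 1
(4) = gcd((-7*u + y)*(3*u + y), (-7*u + y)*(-3*u + y)) = -7*u + y
(5) = r - 5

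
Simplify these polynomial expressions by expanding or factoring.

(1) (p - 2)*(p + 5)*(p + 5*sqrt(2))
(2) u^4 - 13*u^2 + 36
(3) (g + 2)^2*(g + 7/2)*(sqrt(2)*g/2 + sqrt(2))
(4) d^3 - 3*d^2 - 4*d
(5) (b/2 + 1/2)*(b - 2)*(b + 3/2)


(1) = p^3 + 3*p^2 + 5*sqrt(2)*p^2 - 10*p + 15*sqrt(2)*p - 50*sqrt(2)
(2) = (u - 3)*(u - 2)*(u + 2)*(u + 3)
(3) = sqrt(2)*g^4/2 + 19*sqrt(2)*g^3/4 + 33*sqrt(2)*g^2/2 + 25*sqrt(2)*g + 14*sqrt(2)
(4) = d*(d - 4)*(d + 1)
(5) = b^3/2 + b^2/4 - 7*b/4 - 3/2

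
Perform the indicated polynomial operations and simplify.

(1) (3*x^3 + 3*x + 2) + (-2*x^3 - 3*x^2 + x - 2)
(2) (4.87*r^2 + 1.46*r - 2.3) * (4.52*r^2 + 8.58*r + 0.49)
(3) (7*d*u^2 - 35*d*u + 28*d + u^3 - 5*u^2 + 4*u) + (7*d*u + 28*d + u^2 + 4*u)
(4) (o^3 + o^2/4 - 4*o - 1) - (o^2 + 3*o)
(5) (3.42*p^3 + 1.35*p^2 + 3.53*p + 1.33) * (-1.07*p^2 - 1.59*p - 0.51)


(1) = x^3 - 3*x^2 + 4*x
(2) = 22.0124*r^4 + 48.3838*r^3 + 4.5171*r^2 - 19.0186*r - 1.127
(3) = 7*d*u^2 - 28*d*u + 56*d + u^3 - 4*u^2 + 8*u
(4) = o^3 - 3*o^2/4 - 7*o - 1
(5) = -3.6594*p^5 - 6.8823*p^4 - 7.6678*p^3 - 7.7243*p^2 - 3.915*p - 0.6783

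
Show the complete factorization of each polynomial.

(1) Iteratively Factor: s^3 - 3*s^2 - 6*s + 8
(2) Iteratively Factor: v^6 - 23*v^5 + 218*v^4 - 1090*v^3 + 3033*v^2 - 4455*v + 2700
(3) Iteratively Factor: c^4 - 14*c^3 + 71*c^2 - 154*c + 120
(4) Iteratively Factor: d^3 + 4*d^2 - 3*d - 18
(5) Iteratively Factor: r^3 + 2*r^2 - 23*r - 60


(1) = (s - 4)*(s^2 + s - 2) = (s - 4)*(s + 2)*(s - 1)
(2) = (v - 3)*(v^5 - 20*v^4 + 158*v^3 - 616*v^2 + 1185*v - 900) = (v - 3)^2*(v^4 - 17*v^3 + 107*v^2 - 295*v + 300) = (v - 5)*(v - 3)^2*(v^3 - 12*v^2 + 47*v - 60) = (v - 5)^2*(v - 3)^2*(v^2 - 7*v + 12) = (v - 5)^2*(v - 4)*(v - 3)^2*(v - 3)
(3) = (c - 2)*(c^3 - 12*c^2 + 47*c - 60) = (c - 3)*(c - 2)*(c^2 - 9*c + 20) = (c - 4)*(c - 3)*(c - 2)*(c - 5)
(4) = (d + 3)*(d^2 + d - 6) = (d + 3)^2*(d - 2)
(5) = (r + 4)*(r^2 - 2*r - 15) = (r - 5)*(r + 4)*(r + 3)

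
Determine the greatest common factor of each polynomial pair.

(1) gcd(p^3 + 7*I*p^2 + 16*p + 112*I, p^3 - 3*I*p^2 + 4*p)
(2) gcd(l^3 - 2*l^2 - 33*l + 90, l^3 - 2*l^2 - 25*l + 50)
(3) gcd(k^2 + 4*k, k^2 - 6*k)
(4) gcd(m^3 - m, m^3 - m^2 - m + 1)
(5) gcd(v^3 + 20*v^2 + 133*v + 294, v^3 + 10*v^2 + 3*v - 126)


(1) = gcd((p - 4*I)*(p + 4*I)*(p + 7*I), p*(p - 4*I)*(p + I)) = p - 4*I
(2) = l - 5
(3) = gcd(k*(k + 4), k*(k - 6)) = k
(4) = m^2 - 1
(5) = v^2 + 13*v + 42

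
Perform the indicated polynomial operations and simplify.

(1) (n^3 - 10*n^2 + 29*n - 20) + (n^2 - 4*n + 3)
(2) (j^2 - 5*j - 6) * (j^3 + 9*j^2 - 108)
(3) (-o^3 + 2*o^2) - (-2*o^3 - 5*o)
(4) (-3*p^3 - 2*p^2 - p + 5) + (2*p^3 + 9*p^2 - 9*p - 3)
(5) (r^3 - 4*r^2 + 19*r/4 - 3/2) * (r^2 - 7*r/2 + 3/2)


(1) = n^3 - 9*n^2 + 25*n - 17
(2) = j^5 + 4*j^4 - 51*j^3 - 162*j^2 + 540*j + 648
(3) = o^3 + 2*o^2 + 5*o
(4) = -p^3 + 7*p^2 - 10*p + 2
(5) = r^5 - 15*r^4/2 + 81*r^3/4 - 193*r^2/8 + 99*r/8 - 9/4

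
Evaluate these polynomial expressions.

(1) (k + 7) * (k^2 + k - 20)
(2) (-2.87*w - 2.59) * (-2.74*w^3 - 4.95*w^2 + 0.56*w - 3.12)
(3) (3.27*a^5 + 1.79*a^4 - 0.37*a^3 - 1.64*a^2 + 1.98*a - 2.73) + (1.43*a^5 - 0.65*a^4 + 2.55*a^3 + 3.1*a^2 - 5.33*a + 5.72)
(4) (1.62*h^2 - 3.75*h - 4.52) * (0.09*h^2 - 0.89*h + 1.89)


(1) = k^3 + 8*k^2 - 13*k - 140
(2) = 7.8638*w^4 + 21.3031*w^3 + 11.2133*w^2 + 7.504*w + 8.0808
(3) = 4.7*a^5 + 1.14*a^4 + 2.18*a^3 + 1.46*a^2 - 3.35*a + 2.99
(4) = 0.1458*h^4 - 1.7793*h^3 + 5.9925*h^2 - 3.0647*h - 8.5428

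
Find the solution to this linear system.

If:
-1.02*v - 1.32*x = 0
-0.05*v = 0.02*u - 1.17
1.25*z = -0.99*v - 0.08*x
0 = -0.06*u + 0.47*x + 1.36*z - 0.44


Then:
u = 66.57
v = -3.23
x = 2.50
z = 2.40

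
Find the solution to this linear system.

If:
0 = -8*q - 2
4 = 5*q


Then:
No Solution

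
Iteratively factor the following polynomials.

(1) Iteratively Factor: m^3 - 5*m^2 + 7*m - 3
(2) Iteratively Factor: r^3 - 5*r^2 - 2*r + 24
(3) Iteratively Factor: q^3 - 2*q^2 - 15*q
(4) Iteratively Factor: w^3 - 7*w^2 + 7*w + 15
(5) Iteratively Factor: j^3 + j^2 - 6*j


(1) = (m - 1)*(m^2 - 4*m + 3) = (m - 1)^2*(m - 3)
(2) = (r - 4)*(r^2 - r - 6) = (r - 4)*(r - 3)*(r + 2)
(3) = (q)*(q^2 - 2*q - 15) = q*(q - 5)*(q + 3)
(4) = (w + 1)*(w^2 - 8*w + 15) = (w - 5)*(w + 1)*(w - 3)
(5) = (j - 2)*(j^2 + 3*j) = j*(j - 2)*(j + 3)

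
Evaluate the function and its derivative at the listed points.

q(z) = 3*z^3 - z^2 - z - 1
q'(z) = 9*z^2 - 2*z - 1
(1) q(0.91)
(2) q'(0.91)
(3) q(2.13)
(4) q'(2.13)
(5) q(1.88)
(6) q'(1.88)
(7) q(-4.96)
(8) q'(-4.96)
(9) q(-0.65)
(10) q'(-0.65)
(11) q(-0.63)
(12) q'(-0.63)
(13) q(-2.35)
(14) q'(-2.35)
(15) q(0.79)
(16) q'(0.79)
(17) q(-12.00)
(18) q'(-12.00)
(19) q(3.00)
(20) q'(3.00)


(1) = -0.48
(2) = 4.63
(3) = 21.32
(4) = 35.57
(5) = 13.52
(6) = 27.05
(7) = -386.71
(8) = 230.33
(9) = -1.60
(10) = 4.10
(11) = -1.52
(12) = 3.83
(13) = -43.11
(14) = 53.40
(15) = -0.93
(16) = 3.04
(17) = -5317.00
(18) = 1319.00
(19) = 68.00
(20) = 74.00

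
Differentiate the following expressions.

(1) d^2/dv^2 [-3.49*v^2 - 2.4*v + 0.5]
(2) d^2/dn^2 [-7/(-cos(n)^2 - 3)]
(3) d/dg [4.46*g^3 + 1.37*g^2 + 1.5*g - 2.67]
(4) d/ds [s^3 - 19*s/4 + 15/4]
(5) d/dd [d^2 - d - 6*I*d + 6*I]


(1) = -6.98000000000000
(2) = 14*(-2*sin(n)^4 - 5*sin(n)^2 + 4)/(cos(n)^2 + 3)^3
(3) = 13.38*g^2 + 2.74*g + 1.5
(4) = 3*s^2 - 19/4
(5) = 2*d - 1 - 6*I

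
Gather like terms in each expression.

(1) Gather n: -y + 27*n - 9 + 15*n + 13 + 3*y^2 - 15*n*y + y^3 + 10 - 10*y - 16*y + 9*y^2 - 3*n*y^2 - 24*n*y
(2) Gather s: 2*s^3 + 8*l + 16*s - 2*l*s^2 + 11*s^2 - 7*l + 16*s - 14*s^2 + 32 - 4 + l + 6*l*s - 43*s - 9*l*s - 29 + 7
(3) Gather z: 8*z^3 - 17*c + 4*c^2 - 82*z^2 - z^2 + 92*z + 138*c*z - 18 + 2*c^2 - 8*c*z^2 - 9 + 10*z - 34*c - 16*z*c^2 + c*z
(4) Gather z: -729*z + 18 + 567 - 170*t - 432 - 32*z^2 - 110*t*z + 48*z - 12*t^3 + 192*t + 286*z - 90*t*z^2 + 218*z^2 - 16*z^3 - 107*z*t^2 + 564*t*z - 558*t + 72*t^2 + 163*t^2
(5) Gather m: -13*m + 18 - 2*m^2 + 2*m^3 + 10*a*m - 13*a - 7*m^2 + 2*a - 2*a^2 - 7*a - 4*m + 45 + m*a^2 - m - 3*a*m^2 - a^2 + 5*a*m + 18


(1) = n*(-3*y^2 - 39*y + 42) + y^3 + 12*y^2 - 27*y + 14
(2) = 2*l + 2*s^3 + s^2*(-2*l - 3) + s*(-3*l - 11) + 6
(3) = 6*c^2 - 51*c + 8*z^3 + z^2*(-8*c - 83) + z*(-16*c^2 + 139*c + 102) - 27
(4) = -12*t^3 + 235*t^2 - 536*t - 16*z^3 + z^2*(186 - 90*t) + z*(-107*t^2 + 454*t - 395) + 153
(5) = -3*a^2 - 18*a + 2*m^3 + m^2*(-3*a - 9) + m*(a^2 + 15*a - 18) + 81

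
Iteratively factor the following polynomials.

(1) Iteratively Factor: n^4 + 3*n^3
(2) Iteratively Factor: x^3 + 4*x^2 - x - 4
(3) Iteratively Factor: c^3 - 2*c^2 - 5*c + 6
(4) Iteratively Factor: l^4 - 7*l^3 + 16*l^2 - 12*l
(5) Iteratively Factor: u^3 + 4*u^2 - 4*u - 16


(1) = (n)*(n^3 + 3*n^2) = n^2*(n^2 + 3*n) = n^2*(n + 3)*(n)
(2) = (x + 4)*(x^2 - 1) = (x + 1)*(x + 4)*(x - 1)
(3) = (c + 2)*(c^2 - 4*c + 3) = (c - 3)*(c + 2)*(c - 1)
(4) = (l)*(l^3 - 7*l^2 + 16*l - 12) = l*(l - 2)*(l^2 - 5*l + 6) = l*(l - 3)*(l - 2)*(l - 2)
(5) = (u + 2)*(u^2 + 2*u - 8) = (u - 2)*(u + 2)*(u + 4)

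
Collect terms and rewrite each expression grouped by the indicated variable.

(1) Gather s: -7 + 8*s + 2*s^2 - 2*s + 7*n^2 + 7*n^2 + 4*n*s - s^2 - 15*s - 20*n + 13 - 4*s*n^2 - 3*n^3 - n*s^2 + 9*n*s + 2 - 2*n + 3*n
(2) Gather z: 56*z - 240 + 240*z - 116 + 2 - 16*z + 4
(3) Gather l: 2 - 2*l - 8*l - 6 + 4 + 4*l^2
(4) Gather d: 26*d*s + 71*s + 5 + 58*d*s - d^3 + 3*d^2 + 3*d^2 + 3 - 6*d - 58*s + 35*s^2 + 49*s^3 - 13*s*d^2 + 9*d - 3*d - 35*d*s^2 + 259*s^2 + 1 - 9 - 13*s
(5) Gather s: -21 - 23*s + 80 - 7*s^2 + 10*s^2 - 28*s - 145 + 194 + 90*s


(1) = -3*n^3 + 14*n^2 - 19*n + s^2*(1 - n) + s*(-4*n^2 + 13*n - 9) + 8
(2) = 280*z - 350
(3) = 4*l^2 - 10*l
(4) = -d^3 + d^2*(6 - 13*s) + d*(-35*s^2 + 84*s) + 49*s^3 + 294*s^2
(5) = 3*s^2 + 39*s + 108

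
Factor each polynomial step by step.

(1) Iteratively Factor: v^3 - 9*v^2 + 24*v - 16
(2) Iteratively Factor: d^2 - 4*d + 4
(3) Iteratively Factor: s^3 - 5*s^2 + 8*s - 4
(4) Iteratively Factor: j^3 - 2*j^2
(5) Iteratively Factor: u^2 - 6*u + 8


(1) = (v - 4)*(v^2 - 5*v + 4) = (v - 4)^2*(v - 1)
(2) = (d - 2)*(d - 2)
(3) = (s - 1)*(s^2 - 4*s + 4) = (s - 2)*(s - 1)*(s - 2)
(4) = (j - 2)*(j^2) = j*(j - 2)*(j)
(5) = (u - 2)*(u - 4)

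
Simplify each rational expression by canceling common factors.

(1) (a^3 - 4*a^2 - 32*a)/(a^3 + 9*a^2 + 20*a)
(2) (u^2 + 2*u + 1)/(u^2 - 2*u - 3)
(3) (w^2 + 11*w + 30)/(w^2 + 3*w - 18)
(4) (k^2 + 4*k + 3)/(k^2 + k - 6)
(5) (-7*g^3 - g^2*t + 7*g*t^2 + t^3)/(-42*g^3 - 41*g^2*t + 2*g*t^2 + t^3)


(1) = (a - 8)/(a + 5)
(2) = (u + 1)/(u - 3)
(3) = (w + 5)/(w - 3)
(4) = (k + 1)/(k - 2)
(5) = (-g + t)/(-6*g + t)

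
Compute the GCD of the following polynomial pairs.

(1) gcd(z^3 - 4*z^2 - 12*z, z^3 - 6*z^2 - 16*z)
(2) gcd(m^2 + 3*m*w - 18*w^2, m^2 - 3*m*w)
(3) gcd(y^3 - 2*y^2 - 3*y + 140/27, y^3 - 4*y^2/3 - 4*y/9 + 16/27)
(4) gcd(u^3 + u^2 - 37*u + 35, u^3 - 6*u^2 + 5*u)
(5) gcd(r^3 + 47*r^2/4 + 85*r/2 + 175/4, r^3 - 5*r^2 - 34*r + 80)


(1) = z^2 + 2*z
(2) = gcd((m - 3*w)*(m + 6*w), m*(m - 3*w)) = -m + 3*w
(3) = y - 4/3
(4) = gcd((u - 5)*(u - 1)*(u + 7), u*(u - 5)*(u - 1)) = u^2 - 6*u + 5
(5) = gcd((r + 7/4)*(r + 5)^2, (r - 8)*(r - 2)*(r + 5)) = r + 5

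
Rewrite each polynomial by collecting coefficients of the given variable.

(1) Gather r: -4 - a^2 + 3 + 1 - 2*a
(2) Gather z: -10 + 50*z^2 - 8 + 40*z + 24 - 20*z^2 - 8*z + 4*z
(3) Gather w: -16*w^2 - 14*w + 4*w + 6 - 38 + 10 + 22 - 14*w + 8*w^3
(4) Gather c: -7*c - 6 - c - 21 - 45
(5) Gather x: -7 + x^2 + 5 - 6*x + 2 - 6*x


(1) = -a^2 - 2*a
(2) = 30*z^2 + 36*z + 6
(3) = 8*w^3 - 16*w^2 - 24*w
(4) = -8*c - 72
(5) = x^2 - 12*x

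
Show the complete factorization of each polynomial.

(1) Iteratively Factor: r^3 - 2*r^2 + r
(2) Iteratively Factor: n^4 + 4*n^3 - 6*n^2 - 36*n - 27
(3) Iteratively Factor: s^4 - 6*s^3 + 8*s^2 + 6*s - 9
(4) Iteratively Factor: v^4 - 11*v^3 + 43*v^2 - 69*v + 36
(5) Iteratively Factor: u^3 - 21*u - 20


(1) = (r - 1)*(r^2 - r) = (r - 1)^2*(r)
(2) = (n + 3)*(n^3 + n^2 - 9*n - 9) = (n - 3)*(n + 3)*(n^2 + 4*n + 3) = (n - 3)*(n + 1)*(n + 3)*(n + 3)
(3) = (s - 3)*(s^3 - 3*s^2 - s + 3) = (s - 3)^2*(s^2 - 1) = (s - 3)^2*(s - 1)*(s + 1)
(4) = (v - 4)*(v^3 - 7*v^2 + 15*v - 9) = (v - 4)*(v - 3)*(v^2 - 4*v + 3) = (v - 4)*(v - 3)*(v - 1)*(v - 3)
(5) = (u - 5)*(u^2 + 5*u + 4) = (u - 5)*(u + 1)*(u + 4)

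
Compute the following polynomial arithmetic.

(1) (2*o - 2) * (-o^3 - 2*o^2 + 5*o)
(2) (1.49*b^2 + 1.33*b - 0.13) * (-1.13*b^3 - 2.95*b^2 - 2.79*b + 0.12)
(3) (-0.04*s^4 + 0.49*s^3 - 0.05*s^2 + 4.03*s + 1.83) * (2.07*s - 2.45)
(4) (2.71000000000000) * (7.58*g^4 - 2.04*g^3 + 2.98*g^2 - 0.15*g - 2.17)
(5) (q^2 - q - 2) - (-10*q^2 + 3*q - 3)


(1) = -2*o^4 - 2*o^3 + 14*o^2 - 10*o
(2) = -1.6837*b^5 - 5.8984*b^4 - 7.9337*b^3 - 3.1484*b^2 + 0.5223*b - 0.0156
(3) = -0.0828*s^5 + 1.1123*s^4 - 1.304*s^3 + 8.4646*s^2 - 6.0854*s - 4.4835
(4) = 20.5418*g^4 - 5.5284*g^3 + 8.0758*g^2 - 0.4065*g - 5.8807
(5) = 11*q^2 - 4*q + 1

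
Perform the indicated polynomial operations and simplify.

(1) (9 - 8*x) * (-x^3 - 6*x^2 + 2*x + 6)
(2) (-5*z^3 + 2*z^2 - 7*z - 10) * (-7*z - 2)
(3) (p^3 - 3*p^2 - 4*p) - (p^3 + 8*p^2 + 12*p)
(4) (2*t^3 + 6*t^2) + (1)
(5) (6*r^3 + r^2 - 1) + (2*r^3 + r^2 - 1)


(1) = 8*x^4 + 39*x^3 - 70*x^2 - 30*x + 54
(2) = 35*z^4 - 4*z^3 + 45*z^2 + 84*z + 20
(3) = -11*p^2 - 16*p
(4) = 2*t^3 + 6*t^2 + 1
(5) = 8*r^3 + 2*r^2 - 2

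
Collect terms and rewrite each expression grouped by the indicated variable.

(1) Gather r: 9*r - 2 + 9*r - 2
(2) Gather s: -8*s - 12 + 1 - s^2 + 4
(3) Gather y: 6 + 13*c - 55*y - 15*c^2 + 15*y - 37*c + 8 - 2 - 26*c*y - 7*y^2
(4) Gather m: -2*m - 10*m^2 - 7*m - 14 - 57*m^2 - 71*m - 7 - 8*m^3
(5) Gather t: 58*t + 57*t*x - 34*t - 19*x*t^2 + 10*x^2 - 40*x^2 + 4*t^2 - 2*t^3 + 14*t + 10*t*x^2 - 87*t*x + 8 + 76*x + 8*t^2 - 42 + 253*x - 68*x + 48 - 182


(1) = 18*r - 4
(2) = -s^2 - 8*s - 7
(3) = -15*c^2 - 24*c - 7*y^2 + y*(-26*c - 40) + 12
(4) = -8*m^3 - 67*m^2 - 80*m - 21
(5) = -2*t^3 + t^2*(12 - 19*x) + t*(10*x^2 - 30*x + 38) - 30*x^2 + 261*x - 168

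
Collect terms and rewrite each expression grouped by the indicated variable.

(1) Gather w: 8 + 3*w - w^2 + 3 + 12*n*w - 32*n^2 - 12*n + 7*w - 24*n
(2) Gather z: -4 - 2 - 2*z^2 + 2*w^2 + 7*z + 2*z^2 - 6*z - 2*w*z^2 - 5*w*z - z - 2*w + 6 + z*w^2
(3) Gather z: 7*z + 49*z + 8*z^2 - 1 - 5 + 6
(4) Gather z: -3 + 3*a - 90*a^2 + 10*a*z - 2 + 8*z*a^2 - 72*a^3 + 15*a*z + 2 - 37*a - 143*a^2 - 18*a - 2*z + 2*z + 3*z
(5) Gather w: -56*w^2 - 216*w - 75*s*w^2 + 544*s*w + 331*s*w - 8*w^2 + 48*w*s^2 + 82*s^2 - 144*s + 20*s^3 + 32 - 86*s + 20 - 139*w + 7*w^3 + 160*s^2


(1) = -32*n^2 - 36*n - w^2 + w*(12*n + 10) + 11
(2) = 2*w^2 - 2*w*z^2 - 2*w + z*(w^2 - 5*w)
(3) = 8*z^2 + 56*z
(4) = -72*a^3 - 233*a^2 - 52*a + z*(8*a^2 + 25*a + 3) - 3
(5) = 20*s^3 + 242*s^2 - 230*s + 7*w^3 + w^2*(-75*s - 64) + w*(48*s^2 + 875*s - 355) + 52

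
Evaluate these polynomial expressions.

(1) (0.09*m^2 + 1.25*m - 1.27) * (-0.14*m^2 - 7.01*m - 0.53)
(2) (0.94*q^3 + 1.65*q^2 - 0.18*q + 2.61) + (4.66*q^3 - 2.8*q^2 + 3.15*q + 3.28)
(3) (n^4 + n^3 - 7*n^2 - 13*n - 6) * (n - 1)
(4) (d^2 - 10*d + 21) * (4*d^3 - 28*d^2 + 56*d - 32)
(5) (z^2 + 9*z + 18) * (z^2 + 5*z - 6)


(1) = -0.0126*m^4 - 0.8059*m^3 - 8.6324*m^2 + 8.2402*m + 0.6731
(2) = 5.6*q^3 - 1.15*q^2 + 2.97*q + 5.89
(3) = n^5 - 8*n^3 - 6*n^2 + 7*n + 6
(4) = 4*d^5 - 68*d^4 + 420*d^3 - 1180*d^2 + 1496*d - 672
(5) = z^4 + 14*z^3 + 57*z^2 + 36*z - 108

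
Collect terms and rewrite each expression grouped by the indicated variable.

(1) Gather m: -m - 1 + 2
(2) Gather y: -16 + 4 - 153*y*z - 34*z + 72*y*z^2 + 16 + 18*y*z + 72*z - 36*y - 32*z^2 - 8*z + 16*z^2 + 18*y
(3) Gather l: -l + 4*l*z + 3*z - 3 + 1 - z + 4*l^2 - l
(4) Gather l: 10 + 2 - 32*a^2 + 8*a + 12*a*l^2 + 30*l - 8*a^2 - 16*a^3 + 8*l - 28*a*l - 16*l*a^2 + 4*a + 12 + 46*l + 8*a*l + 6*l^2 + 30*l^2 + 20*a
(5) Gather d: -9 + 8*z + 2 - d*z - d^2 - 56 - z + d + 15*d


(1) = 1 - m
(2) = y*(72*z^2 - 135*z - 18) - 16*z^2 + 30*z + 4
(3) = 4*l^2 + l*(4*z - 2) + 2*z - 2
(4) = -16*a^3 - 40*a^2 + 32*a + l^2*(12*a + 36) + l*(-16*a^2 - 20*a + 84) + 24
(5) = -d^2 + d*(16 - z) + 7*z - 63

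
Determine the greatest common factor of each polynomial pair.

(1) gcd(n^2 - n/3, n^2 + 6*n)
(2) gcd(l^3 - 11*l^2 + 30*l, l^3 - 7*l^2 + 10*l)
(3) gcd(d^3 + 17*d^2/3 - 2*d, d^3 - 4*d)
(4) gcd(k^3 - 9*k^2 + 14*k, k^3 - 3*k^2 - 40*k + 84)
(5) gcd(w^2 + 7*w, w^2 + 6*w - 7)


(1) = gcd(n*(n - 1/3), n*(n + 6)) = n
(2) = l^2 - 5*l
(3) = gcd(d*(d - 1/3)*(d + 6), d*(d - 2)*(d + 2)) = d
(4) = gcd(k*(k - 7)*(k - 2), (k - 7)*(k - 2)*(k + 6)) = k^2 - 9*k + 14
(5) = w + 7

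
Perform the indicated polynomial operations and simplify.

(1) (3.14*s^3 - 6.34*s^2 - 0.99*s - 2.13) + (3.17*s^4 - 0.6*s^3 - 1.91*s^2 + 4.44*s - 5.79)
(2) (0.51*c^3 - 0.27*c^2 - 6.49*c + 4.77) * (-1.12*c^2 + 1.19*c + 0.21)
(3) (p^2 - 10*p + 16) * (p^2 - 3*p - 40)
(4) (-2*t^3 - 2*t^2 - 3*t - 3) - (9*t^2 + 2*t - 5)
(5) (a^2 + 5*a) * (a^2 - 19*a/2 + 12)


(1) = 3.17*s^4 + 2.54*s^3 - 8.25*s^2 + 3.45*s - 7.92
(2) = -0.5712*c^5 + 0.9093*c^4 + 7.0546*c^3 - 13.1222*c^2 + 4.3134*c + 1.0017
(3) = p^4 - 13*p^3 + 6*p^2 + 352*p - 640
(4) = -2*t^3 - 11*t^2 - 5*t + 2
(5) = a^4 - 9*a^3/2 - 71*a^2/2 + 60*a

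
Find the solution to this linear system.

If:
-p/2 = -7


Then:
p = 14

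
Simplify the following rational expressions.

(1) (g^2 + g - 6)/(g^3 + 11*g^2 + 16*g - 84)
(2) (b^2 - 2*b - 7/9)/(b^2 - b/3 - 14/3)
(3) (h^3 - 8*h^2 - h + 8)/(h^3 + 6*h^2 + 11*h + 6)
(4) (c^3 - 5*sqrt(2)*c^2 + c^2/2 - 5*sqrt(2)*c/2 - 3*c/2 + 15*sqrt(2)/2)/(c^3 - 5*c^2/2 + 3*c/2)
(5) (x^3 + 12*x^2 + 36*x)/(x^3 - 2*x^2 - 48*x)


(1) = (g + 3)/(g^2 + 13*g + 42)
(2) = (3*b + 1)/(3*b + 6)
(3) = (h^2 - 9*h + 8)/(h^2 + 5*h + 6)
(4) = (4*c^2 + c*(6 - 20*sqrt(2)) - 30*sqrt(2))/(4*c^2 - 6*c)
(5) = (x + 6)/(x - 8)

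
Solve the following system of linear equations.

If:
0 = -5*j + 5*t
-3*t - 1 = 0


Then:
j = -1/3
t = -1/3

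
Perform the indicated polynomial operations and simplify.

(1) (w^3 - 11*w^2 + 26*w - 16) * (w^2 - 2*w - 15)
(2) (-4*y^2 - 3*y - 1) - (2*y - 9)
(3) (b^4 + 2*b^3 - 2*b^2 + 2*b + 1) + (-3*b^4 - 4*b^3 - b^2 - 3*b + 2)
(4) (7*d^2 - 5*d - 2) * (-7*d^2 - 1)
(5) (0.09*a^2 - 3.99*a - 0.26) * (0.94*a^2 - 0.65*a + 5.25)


(1) = w^5 - 13*w^4 + 33*w^3 + 97*w^2 - 358*w + 240
(2) = -4*y^2 - 5*y + 8
(3) = -2*b^4 - 2*b^3 - 3*b^2 - b + 3
(4) = -49*d^4 + 35*d^3 + 7*d^2 + 5*d + 2
(5) = 0.0846*a^4 - 3.8091*a^3 + 2.8216*a^2 - 20.7785*a - 1.365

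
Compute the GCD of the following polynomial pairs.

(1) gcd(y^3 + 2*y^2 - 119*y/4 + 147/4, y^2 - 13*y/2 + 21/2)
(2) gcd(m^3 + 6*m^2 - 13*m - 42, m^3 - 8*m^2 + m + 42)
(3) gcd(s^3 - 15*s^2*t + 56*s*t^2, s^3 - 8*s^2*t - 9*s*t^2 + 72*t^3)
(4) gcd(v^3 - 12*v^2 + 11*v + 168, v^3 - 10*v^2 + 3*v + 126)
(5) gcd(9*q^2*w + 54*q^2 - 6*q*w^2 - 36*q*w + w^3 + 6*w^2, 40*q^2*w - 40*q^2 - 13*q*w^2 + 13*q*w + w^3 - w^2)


(1) = y - 7/2
(2) = gcd((m - 3)*(m + 2)*(m + 7), (m - 7)*(m - 3)*(m + 2)) = m^2 - m - 6
(3) = s - 8*t
(4) = gcd((v - 8)*(v - 7)*(v + 3), (v - 7)*(v - 6)*(v + 3)) = v^2 - 4*v - 21
(5) = 1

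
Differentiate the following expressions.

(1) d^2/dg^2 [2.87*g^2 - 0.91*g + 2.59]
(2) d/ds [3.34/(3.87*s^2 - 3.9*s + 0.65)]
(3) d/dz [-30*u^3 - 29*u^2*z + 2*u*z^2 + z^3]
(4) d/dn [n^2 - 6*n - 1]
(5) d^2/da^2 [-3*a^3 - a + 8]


(1) = 5.74000000000000
(2) = (13.026 - 25.8516*s)/(3.87*s^2 - 3.9*s + 0.65)^2
(3) = -29*u^2 + 4*u*z + 3*z^2
(4) = 2*n - 6
(5) = -18*a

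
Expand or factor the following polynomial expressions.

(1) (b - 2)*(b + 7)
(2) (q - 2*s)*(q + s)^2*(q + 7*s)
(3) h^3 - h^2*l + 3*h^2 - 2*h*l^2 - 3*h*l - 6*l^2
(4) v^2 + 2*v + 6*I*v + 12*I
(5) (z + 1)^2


(1) = b^2 + 5*b - 14
(2) = q^4 + 7*q^3*s - 3*q^2*s^2 - 23*q*s^3 - 14*s^4
(3) = (h + 3)*(h - 2*l)*(h + l)
(4) = (v + 2)*(v + 6*I)
(5) = z^2 + 2*z + 1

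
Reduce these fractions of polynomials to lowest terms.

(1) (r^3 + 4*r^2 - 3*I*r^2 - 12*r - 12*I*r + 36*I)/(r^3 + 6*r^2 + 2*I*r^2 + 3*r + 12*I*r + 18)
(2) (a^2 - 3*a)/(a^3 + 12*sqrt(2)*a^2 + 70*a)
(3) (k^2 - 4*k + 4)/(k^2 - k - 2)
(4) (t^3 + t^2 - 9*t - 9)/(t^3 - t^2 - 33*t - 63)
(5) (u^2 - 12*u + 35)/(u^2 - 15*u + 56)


(1) = (r^2 + r*(-2 - 3*I) + 6*I)/(r^2 + 2*I*r + 3)
(2) = (a - 3)/(a^2 + 12*sqrt(2)*a + 70)
(3) = (k - 2)/(k + 1)
(4) = (t^2 - 2*t - 3)/(t^2 - 4*t - 21)
(5) = (u - 5)/(u - 8)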